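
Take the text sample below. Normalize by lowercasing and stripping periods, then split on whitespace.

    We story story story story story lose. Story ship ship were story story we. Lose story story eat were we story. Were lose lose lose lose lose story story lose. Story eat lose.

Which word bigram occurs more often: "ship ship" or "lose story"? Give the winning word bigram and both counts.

"lose story" (4 vs 1)

"ship ship": 1 occurrence
"lose story": 4 occurrences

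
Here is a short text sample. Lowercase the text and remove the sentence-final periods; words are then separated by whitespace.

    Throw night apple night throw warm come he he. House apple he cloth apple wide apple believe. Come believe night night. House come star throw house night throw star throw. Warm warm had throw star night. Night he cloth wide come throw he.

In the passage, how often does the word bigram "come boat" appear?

Scanning the 42 overlapping bigram windows for "come boat":
  (none found)

0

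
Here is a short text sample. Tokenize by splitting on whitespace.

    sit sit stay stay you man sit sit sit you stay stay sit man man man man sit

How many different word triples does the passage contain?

15

18 tokens → 16 trigram windows in total.
Repeated trigrams (each contributes count−1 duplicates):
  man man man: 2
1 duplicate windows → 16 − 1 = 15 distinct.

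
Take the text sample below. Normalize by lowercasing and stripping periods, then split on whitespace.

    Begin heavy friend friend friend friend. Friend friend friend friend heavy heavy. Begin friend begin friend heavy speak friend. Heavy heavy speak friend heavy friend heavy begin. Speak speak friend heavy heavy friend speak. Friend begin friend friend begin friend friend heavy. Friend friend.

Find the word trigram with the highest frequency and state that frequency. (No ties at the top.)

Trigram frequencies (highest first):
  friend friend friend: 6
  friend heavy heavy: 3
  friend begin friend: 3
  speak friend heavy: 3
  heavy friend friend: 2
  friend friend heavy: 2
  … (20 more, each ≤ 2)

"friend friend friend", 6 times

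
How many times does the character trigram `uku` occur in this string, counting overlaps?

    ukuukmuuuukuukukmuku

Sliding a length-3 window over the 20 characters (18 positions):
  position 1–3: uku
  position 10–12: uku
  position 13–15: uku
  position 18–20: uku

4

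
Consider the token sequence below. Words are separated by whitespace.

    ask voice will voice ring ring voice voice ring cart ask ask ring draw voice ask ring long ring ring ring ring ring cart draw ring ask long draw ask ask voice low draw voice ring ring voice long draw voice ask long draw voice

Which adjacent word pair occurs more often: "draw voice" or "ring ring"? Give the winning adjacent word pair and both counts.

"ring ring" (6 vs 4)

"draw voice": 4 occurrences
"ring ring": 6 occurrences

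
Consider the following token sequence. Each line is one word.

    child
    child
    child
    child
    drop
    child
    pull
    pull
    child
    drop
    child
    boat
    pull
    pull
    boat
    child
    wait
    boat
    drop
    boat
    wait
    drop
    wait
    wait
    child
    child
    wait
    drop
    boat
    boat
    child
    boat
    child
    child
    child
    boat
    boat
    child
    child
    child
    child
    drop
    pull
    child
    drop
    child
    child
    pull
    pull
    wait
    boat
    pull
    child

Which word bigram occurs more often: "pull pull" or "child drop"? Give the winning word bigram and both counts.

"pull pull": 3 occurrences
"child drop": 4 occurrences

"child drop" (4 vs 3)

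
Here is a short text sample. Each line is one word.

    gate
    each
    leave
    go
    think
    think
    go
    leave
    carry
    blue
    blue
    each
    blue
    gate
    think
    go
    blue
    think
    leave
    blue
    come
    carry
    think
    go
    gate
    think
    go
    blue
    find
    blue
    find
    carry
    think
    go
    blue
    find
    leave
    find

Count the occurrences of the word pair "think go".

Scanning the 37 overlapping bigram windows for "think go":
  position 6–7: think go
  position 15–16: think go
  position 23–24: think go
  position 26–27: think go
  position 33–34: think go

5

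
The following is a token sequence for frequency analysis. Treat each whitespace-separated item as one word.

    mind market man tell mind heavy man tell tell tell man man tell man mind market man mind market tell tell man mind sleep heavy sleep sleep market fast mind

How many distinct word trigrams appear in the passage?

24

30 tokens → 28 trigram windows in total.
Repeated trigrams (each contributes count−1 duplicates):
  man mind market: 2
  mind market man: 2
  tell man mind: 2
  tell tell man: 2
4 duplicate windows → 28 − 4 = 24 distinct.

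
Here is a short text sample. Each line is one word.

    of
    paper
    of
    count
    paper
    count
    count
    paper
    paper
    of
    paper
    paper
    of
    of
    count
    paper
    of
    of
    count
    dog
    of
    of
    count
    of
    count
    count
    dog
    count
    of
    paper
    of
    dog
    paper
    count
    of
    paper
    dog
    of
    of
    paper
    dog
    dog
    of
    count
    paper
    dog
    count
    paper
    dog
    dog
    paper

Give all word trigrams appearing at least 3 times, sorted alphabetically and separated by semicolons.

Trigram counts meeting the condition (at least 3 times):
  of count paper: 3
  of of count: 3

of count paper; of of count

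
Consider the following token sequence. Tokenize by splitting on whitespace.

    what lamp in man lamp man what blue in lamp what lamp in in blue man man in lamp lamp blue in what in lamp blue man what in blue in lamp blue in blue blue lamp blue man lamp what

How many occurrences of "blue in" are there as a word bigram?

Scanning the 40 overlapping bigram windows for "blue in":
  position 8–9: blue in
  position 21–22: blue in
  position 30–31: blue in
  position 33–34: blue in

4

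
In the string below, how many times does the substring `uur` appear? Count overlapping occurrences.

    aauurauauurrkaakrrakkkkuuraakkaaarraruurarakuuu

Sliding a length-3 window over the 47 characters (45 positions):
  position 3–5: uur
  position 9–11: uur
  position 24–26: uur
  position 38–40: uur

4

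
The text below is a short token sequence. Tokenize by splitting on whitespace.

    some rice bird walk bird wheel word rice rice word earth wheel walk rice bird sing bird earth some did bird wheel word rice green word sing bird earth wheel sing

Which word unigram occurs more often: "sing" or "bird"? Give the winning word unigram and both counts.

"bird" (6 vs 3)

"sing": 3 occurrences
"bird": 6 occurrences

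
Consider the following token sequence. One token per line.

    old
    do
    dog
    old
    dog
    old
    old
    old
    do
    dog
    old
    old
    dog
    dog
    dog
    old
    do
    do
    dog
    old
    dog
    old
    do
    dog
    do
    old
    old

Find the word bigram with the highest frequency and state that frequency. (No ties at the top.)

"dog old", 6 times

Bigram frequencies (highest first):
  dog old: 6
  old do: 4
  do dog: 4
  old old: 4
  old dog: 3
  dog dog: 2
  … (3 more, each ≤ 1)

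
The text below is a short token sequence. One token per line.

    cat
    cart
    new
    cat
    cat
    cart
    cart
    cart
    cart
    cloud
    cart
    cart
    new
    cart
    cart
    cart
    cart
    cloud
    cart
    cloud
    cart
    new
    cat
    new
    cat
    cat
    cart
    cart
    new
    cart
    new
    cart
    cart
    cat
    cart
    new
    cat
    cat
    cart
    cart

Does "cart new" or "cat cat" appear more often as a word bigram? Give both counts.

"cart new": 6 occurrences
"cat cat": 3 occurrences

"cart new" (6 vs 3)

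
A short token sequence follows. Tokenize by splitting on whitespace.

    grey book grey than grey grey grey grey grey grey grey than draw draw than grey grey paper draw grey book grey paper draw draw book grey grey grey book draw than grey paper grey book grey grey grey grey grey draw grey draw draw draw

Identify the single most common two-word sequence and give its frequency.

Bigram frequencies (highest first):
  grey grey: 13
  grey book: 4
  book grey: 4
  draw draw: 4
  than grey: 3
  grey paper: 3
  … (9 more, each ≤ 2)

"grey grey", 13 times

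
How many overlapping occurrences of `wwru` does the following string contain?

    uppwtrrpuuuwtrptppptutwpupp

Sliding a length-4 window over the 27 characters (24 positions):
  (no match at any position)

0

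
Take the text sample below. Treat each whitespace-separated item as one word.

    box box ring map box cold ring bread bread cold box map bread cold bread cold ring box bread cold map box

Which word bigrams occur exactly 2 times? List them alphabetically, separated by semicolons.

cold ring; map box

Bigram counts meeting the condition (exactly 2 times):
  cold ring: 2
  map box: 2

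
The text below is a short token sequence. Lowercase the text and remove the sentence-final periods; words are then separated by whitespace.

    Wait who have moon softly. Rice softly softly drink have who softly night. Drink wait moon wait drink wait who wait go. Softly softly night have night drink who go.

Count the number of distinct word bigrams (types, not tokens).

24

30 tokens → 29 bigram windows in total.
Repeated bigrams (each contributes count−1 duplicates):
  drink wait: 2
  night drink: 2
  softly night: 2
  softly softly: 2
  wait who: 2
5 duplicate windows → 29 − 5 = 24 distinct.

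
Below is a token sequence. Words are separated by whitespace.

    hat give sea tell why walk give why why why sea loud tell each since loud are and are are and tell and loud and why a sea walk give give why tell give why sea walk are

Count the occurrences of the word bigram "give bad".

0

Scanning the 37 overlapping bigram windows for "give bad":
  (none found)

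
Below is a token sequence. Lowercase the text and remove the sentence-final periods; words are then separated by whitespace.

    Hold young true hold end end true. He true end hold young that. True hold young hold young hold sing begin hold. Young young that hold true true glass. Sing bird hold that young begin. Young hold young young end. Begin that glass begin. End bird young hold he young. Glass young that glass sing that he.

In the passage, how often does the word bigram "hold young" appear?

6

Scanning the 56 overlapping bigram windows for "hold young":
  position 1–2: hold young
  position 11–12: hold young
  position 15–16: hold young
  position 17–18: hold young
  position 22–23: hold young
  position 37–38: hold young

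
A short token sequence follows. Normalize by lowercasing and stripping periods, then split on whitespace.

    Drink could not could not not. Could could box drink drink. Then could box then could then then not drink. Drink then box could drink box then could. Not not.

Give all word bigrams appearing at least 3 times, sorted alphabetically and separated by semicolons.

Bigram counts meeting the condition (at least 3 times):
  could not: 3
  then could: 3

could not; then could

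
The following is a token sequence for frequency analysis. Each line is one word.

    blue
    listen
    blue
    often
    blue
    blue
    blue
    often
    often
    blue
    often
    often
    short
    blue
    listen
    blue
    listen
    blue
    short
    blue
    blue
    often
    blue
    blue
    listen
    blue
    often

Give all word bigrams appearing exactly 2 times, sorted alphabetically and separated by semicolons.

often often; short blue

Bigram counts meeting the condition (exactly 2 times):
  often often: 2
  short blue: 2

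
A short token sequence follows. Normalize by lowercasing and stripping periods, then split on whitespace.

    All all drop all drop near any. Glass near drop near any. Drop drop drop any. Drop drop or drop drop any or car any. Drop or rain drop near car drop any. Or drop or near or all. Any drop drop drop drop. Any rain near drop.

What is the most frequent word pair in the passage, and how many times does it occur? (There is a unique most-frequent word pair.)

"drop drop", 7 times

Bigram frequencies (highest first):
  drop drop: 7
  any drop: 4
  drop any: 4
  drop near: 3
  drop or: 3
  all drop: 2
  … (20 more, each ≤ 2)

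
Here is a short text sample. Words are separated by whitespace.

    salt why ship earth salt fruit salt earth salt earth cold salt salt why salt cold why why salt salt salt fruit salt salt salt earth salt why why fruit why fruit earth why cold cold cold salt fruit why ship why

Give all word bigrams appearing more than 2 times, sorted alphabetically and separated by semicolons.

earth salt; salt earth; salt fruit; salt salt; salt why

Bigram counts meeting the condition (more than 2 times):
  earth salt: 3
  salt earth: 3
  salt fruit: 3
  salt salt: 5
  salt why: 3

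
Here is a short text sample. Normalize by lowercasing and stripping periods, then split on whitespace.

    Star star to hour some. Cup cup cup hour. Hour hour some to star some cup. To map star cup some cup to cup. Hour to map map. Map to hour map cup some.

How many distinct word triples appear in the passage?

31

34 tokens → 32 trigram windows in total.
Repeated trigrams (each contributes count−1 duplicates):
  some cup to: 2
1 duplicate windows → 32 − 1 = 31 distinct.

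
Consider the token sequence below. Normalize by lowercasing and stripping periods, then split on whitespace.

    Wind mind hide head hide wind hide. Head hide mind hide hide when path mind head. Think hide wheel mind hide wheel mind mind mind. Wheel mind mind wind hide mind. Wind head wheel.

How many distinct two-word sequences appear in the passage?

21

34 tokens → 33 bigram windows in total.
Repeated bigrams (each contributes count−1 duplicates):
  mind hide: 3
  mind mind: 3
  wheel mind: 3
  head hide: 2
  hide head: 2
  hide mind: 2
  hide wheel: 2
  mind wind: 2
  … (1 more repeated)
12 duplicate windows → 33 − 12 = 21 distinct.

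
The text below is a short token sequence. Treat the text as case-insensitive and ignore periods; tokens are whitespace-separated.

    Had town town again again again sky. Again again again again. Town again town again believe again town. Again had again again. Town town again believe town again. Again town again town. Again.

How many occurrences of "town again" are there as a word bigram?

8

Scanning the 32 overlapping bigram windows for "town again":
  position 3–4: town again
  position 12–13: town again
  position 14–15: town again
  position 18–19: town again
  position 24–25: town again
  position 27–28: town again
  position 30–31: town again
  position 32–33: town again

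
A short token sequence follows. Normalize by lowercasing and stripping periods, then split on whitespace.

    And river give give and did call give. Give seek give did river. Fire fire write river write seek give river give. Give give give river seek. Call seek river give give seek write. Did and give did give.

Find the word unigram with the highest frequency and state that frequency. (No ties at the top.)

"give", 14 times

Unigram frequencies (highest first):
  give: 14
  river: 6
  seek: 5
  did: 4
  and: 3
  write: 3
  … (2 more, each ≤ 2)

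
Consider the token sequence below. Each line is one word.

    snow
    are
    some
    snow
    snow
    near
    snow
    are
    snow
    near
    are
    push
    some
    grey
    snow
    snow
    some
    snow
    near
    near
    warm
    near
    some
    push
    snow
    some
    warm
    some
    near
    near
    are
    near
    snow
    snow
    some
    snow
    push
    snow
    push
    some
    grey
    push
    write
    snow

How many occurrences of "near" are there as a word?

Scanning the 44 tokens for "near":
  position 6: near
  position 10: near
  position 19: near
  position 20: near
  position 22: near
  position 29: near
  position 30: near
  position 32: near

8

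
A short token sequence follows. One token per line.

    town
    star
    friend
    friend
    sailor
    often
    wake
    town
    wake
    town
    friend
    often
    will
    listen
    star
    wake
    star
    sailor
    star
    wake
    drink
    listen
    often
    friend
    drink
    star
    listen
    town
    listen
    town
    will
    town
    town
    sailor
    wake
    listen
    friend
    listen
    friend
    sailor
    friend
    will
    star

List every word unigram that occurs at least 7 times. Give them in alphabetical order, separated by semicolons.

friend; town

Unigram counts meeting the condition (at least 7 times):
  friend: 7
  town: 7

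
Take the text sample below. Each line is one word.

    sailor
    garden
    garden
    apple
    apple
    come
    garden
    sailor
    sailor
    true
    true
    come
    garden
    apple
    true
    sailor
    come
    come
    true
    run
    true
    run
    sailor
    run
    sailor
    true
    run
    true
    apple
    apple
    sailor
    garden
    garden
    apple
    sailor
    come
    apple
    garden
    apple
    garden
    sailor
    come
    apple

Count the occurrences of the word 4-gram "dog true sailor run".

Scanning the 40 overlapping 4-gram windows for "dog true sailor run":
  (none found)

0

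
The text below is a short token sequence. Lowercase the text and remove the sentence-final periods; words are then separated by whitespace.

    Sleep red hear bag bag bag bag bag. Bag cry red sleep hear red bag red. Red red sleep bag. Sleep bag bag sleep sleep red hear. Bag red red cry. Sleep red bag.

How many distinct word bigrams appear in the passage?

17

34 tokens → 33 bigram windows in total.
Repeated bigrams (each contributes count−1 duplicates):
  bag bag: 6
  red red: 3
  sleep red: 3
  bag red: 2
  bag sleep: 2
  hear bag: 2
  red bag: 2
  red hear: 2
  … (2 more repeated)
16 duplicate windows → 33 − 16 = 17 distinct.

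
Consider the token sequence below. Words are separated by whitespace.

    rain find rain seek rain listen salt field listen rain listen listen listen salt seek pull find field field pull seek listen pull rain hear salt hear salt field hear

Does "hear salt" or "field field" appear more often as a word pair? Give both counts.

"hear salt" (2 vs 1)

"hear salt": 2 occurrences
"field field": 1 occurrence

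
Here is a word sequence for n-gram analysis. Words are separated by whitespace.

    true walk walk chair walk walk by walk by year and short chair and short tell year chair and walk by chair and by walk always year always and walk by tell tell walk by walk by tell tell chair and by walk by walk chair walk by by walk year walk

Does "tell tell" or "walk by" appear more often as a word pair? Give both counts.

"tell tell": 2 occurrences
"walk by": 8 occurrences

"walk by" (8 vs 2)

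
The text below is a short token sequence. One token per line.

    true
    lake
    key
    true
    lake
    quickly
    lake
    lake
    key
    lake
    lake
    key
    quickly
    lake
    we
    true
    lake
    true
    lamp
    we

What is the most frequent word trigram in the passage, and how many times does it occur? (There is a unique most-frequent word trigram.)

"lake lake key", 2 times

Trigram frequencies (highest first):
  lake lake key: 2
  true lake key: 1
  lake key true: 1
  key true lake: 1
  true lake quickly: 1
  lake quickly lake: 1
  … (11 more, each ≤ 1)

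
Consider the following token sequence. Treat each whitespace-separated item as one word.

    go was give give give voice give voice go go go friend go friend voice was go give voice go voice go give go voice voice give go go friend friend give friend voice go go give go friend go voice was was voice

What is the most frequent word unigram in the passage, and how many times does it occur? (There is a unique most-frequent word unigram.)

"go", 15 times

Unigram frequencies (highest first):
  go: 15
  voice: 10
  give: 9
  friend: 6
  was: 4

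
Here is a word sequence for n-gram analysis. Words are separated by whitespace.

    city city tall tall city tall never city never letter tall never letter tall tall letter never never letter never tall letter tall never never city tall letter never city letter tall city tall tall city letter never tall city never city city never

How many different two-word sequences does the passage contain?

44 tokens → 43 bigram windows in total.
Repeated bigrams (each contributes count−1 duplicates):
  city tall: 4
  letter never: 4
  letter tall: 4
  never city: 4
  tall city: 4
  city never: 3
  never letter: 3
  tall letter: 3
  … (6 more repeated)
29 duplicate windows → 43 − 29 = 14 distinct.

14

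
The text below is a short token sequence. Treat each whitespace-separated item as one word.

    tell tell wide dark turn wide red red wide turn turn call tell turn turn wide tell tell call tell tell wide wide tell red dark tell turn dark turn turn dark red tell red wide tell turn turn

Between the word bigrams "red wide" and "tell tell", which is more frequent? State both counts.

"red wide": 2 occurrences
"tell tell": 3 occurrences

"tell tell" (3 vs 2)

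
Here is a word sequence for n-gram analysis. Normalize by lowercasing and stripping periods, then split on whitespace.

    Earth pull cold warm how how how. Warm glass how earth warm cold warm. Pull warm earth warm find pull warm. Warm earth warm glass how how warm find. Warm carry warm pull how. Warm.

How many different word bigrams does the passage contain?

35 tokens → 34 bigram windows in total.
Repeated bigrams (each contributes count−1 duplicates):
  earth warm: 3
  how how: 3
  how warm: 3
  cold warm: 2
  glass how: 2
  pull warm: 2
  warm earth: 2
  warm find: 2
  … (2 more repeated)
13 duplicate windows → 34 − 13 = 21 distinct.

21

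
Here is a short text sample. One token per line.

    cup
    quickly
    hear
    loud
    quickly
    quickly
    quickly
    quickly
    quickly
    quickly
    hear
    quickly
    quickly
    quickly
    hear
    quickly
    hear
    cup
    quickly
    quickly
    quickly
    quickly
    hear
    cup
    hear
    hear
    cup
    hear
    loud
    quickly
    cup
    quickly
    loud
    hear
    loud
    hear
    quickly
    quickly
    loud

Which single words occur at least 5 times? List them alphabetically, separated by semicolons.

Unigram counts meeting the condition (at least 5 times):
  cup: 5
  hear: 10
  loud: 5
  quickly: 19

cup; hear; loud; quickly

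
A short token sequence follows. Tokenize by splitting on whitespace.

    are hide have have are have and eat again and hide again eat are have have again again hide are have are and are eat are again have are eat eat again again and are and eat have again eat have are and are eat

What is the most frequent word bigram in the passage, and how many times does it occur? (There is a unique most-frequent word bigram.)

"have are", 4 times

Bigram frequencies (highest first):
  have are: 4
  are have: 3
  are and: 3
  and are: 3
  are eat: 3
  have have: 2
  … (18 more, each ≤ 2)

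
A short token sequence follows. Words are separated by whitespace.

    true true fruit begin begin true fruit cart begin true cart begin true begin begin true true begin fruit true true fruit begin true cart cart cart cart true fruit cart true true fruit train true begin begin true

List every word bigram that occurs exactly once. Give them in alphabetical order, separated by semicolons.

begin fruit; fruit train; fruit true; train true

Bigram counts meeting the condition (exactly once):
  begin fruit: 1
  fruit train: 1
  fruit true: 1
  train true: 1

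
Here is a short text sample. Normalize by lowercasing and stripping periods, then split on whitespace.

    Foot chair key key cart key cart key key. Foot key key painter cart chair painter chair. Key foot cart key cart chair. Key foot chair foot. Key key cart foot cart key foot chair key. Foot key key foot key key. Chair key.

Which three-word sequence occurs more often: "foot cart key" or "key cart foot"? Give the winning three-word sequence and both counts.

"foot cart key" (2 vs 1)

"foot cart key": 2 occurrences
"key cart foot": 1 occurrence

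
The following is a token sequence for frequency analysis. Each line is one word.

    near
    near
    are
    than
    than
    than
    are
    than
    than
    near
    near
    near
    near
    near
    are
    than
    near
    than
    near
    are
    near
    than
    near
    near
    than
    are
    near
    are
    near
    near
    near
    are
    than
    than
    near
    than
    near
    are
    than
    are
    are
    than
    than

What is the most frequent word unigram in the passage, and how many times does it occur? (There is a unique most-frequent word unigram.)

Unigram frequencies (highest first):
  near: 18
  than: 15
  are: 10

"near", 18 times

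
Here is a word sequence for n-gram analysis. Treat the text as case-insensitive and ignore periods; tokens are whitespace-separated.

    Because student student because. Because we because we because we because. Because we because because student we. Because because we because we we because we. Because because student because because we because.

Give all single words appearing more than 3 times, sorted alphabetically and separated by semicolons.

because; student; we

Unigram counts meeting the condition (more than 3 times):
  because: 18
  student: 4
  we: 10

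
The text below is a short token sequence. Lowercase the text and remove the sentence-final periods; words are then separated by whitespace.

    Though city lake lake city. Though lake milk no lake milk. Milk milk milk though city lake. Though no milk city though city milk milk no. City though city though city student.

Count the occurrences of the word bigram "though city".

5

Scanning the 31 overlapping bigram windows for "though city":
  position 1–2: though city
  position 15–16: though city
  position 22–23: though city
  position 28–29: though city
  position 30–31: though city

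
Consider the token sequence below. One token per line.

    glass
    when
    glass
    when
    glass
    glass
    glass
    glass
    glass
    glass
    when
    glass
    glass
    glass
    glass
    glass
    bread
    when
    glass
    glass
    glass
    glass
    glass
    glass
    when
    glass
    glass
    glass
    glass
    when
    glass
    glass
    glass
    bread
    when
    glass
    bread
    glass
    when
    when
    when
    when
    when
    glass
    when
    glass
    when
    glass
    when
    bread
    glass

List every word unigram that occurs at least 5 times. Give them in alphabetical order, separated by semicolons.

Unigram counts meeting the condition (at least 5 times):
  glass: 32
  when: 15

glass; when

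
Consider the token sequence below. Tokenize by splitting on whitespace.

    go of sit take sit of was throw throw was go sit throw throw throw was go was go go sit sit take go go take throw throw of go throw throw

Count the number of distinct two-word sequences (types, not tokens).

21

32 tokens → 31 bigram windows in total.
Repeated bigrams (each contributes count−1 duplicates):
  throw throw: 5
  was go: 3
  go go: 2
  go sit: 2
  sit take: 2
  throw was: 2
10 duplicate windows → 31 − 10 = 21 distinct.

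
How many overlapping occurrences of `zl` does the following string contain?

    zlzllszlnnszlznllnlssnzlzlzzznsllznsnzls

7

Sliding a length-2 window over the 40 characters (39 positions):
  position 1–2: zl
  position 3–4: zl
  position 7–8: zl
  position 12–13: zl
  position 23–24: zl
  position 25–26: zl
  position 38–39: zl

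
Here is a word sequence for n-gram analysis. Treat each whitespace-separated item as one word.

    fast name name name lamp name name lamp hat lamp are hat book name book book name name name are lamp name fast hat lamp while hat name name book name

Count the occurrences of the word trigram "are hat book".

Scanning the 29 overlapping trigram windows for "are hat book":
  position 11–13: are hat book

1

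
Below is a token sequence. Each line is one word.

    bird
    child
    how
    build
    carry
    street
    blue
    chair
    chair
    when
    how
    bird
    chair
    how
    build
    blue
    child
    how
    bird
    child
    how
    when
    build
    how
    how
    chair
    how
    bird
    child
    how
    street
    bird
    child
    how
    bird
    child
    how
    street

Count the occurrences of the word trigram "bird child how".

5

Scanning the 36 overlapping trigram windows for "bird child how":
  position 1–3: bird child how
  position 19–21: bird child how
  position 28–30: bird child how
  position 32–34: bird child how
  position 35–37: bird child how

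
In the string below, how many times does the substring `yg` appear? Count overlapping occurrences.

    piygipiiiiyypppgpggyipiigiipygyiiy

Sliding a length-2 window over the 34 characters (33 positions):
  position 3–4: yg
  position 29–30: yg

2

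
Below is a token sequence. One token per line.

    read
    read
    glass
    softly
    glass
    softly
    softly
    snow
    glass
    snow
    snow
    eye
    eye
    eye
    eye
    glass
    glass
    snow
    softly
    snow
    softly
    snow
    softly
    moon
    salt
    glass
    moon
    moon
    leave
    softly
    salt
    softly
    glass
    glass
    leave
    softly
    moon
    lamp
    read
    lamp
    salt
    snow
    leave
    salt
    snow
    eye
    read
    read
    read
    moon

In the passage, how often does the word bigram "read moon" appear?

Scanning the 49 overlapping bigram windows for "read moon":
  position 49–50: read moon

1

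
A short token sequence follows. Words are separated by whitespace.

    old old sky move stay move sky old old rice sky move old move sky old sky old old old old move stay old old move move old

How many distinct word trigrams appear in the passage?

22

28 tokens → 26 trigram windows in total.
Repeated trigrams (each contributes count−1 duplicates):
  move sky old: 2
  old old move: 2
  old old old: 2
  sky old old: 2
4 duplicate windows → 26 − 4 = 22 distinct.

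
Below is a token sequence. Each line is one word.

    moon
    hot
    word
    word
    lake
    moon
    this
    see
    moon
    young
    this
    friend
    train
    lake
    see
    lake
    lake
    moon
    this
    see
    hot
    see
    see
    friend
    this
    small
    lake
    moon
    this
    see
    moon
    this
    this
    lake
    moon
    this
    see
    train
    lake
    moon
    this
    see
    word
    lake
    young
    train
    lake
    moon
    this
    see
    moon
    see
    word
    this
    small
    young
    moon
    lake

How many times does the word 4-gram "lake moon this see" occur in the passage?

Scanning the 55 overlapping 4-gram windows for "lake moon this see":
  position 5–8: lake moon this see
  position 17–20: lake moon this see
  position 27–30: lake moon this see
  position 34–37: lake moon this see
  position 39–42: lake moon this see
  position 47–50: lake moon this see

6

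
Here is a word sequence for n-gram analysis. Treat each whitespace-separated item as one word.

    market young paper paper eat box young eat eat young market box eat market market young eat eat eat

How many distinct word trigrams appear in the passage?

19 tokens → 17 trigram windows in total.
Repeated trigrams (each contributes count−1 duplicates):
  young eat eat: 2
1 duplicate windows → 17 − 1 = 16 distinct.

16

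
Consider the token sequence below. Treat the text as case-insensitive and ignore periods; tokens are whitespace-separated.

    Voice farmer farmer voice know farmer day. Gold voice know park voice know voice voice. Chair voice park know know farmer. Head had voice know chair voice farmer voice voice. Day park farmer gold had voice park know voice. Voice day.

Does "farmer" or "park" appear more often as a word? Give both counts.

"farmer" (6 vs 4)

"farmer": 6 occurrences
"park": 4 occurrences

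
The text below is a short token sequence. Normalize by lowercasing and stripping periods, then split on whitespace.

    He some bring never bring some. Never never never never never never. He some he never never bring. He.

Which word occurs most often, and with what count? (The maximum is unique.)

Unigram frequencies (highest first):
  never: 9
  he: 4
  some: 3
  bring: 3

"never", 9 times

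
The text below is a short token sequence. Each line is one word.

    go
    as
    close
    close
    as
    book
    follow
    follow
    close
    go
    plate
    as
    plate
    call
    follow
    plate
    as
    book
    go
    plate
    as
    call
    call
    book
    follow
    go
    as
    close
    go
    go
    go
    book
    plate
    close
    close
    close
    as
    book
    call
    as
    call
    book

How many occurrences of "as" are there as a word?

Scanning the 42 tokens for "as":
  position 2: as
  position 5: as
  position 12: as
  position 17: as
  position 21: as
  position 27: as
  position 37: as
  position 40: as

8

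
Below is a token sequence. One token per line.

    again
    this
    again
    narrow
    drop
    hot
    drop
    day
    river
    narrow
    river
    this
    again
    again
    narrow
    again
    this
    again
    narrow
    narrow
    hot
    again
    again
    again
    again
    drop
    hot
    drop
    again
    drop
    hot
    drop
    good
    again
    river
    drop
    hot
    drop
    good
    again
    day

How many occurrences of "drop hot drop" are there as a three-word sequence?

4

Scanning the 39 overlapping trigram windows for "drop hot drop":
  position 5–7: drop hot drop
  position 26–28: drop hot drop
  position 30–32: drop hot drop
  position 36–38: drop hot drop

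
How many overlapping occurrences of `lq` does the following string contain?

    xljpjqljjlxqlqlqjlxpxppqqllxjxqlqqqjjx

3

Sliding a length-2 window over the 38 characters (37 positions):
  position 13–14: lq
  position 15–16: lq
  position 32–33: lq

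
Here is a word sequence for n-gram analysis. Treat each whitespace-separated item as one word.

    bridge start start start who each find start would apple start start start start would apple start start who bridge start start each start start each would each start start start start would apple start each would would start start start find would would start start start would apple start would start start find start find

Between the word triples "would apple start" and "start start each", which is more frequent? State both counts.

"would apple start" (4 vs 2)

"would apple start": 4 occurrences
"start start each": 2 occurrences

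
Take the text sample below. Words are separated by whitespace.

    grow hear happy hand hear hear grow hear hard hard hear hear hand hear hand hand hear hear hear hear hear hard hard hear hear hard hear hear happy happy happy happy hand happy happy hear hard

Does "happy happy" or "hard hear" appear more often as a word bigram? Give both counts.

"happy happy": 4 occurrences
"hard hear": 3 occurrences

"happy happy" (4 vs 3)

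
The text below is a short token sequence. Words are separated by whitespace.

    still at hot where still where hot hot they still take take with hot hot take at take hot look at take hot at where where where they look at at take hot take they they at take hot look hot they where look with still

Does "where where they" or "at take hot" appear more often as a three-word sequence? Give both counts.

"at take hot" (4 vs 1)

"where where they": 1 occurrence
"at take hot": 4 occurrences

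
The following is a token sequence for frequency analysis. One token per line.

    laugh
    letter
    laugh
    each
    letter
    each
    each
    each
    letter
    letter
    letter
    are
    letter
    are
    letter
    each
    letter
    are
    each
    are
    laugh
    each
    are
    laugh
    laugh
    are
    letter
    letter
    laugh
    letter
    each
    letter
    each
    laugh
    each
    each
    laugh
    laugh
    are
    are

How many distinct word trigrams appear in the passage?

33

40 tokens → 38 trigram windows in total.
Repeated trigrams (each contributes count−1 duplicates):
  each are laugh: 2
  each letter each: 2
  laugh laugh are: 2
  letter are letter: 2
  letter each letter: 2
5 duplicate windows → 38 − 5 = 33 distinct.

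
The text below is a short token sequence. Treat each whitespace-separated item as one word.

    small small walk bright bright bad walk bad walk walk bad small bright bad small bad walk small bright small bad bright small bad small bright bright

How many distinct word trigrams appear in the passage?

23

27 tokens → 25 trigram windows in total.
Repeated trigrams (each contributes count−1 duplicates):
  bad small bright: 2
  bright small bad: 2
2 duplicate windows → 25 − 2 = 23 distinct.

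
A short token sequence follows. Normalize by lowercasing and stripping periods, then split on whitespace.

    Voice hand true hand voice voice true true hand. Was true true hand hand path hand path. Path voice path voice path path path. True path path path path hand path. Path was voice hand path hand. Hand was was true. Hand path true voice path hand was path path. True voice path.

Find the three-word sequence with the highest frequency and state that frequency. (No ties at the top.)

Trigram frequencies (highest first):
  path path path: 3
  true true hand: 2
  hand path hand: 2
  path hand path: 2
  hand path path: 2
  path voice path: 2
  … (35 more, each ≤ 2)

"path path path", 3 times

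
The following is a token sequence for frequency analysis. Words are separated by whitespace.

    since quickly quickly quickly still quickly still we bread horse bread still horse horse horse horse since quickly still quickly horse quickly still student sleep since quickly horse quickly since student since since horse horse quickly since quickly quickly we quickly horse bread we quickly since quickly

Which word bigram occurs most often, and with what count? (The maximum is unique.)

"since quickly", 5 times

Bigram frequencies (highest first):
  since quickly: 5
  quickly still: 4
  horse horse: 4
  quickly quickly: 3
  quickly horse: 3
  horse quickly: 3
  … (19 more, each ≤ 3)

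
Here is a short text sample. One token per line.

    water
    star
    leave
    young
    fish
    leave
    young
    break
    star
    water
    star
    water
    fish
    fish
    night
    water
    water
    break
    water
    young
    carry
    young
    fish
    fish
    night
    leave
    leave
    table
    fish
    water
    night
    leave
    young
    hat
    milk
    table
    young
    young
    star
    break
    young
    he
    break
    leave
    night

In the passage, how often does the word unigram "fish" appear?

6

Scanning the 45 tokens for "fish":
  position 5: fish
  position 13: fish
  position 14: fish
  position 23: fish
  position 24: fish
  position 29: fish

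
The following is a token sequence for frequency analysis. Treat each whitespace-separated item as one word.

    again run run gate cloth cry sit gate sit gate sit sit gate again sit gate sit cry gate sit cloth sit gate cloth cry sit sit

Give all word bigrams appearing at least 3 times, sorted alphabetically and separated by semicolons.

Bigram counts meeting the condition (at least 3 times):
  gate sit: 4
  sit gate: 5

gate sit; sit gate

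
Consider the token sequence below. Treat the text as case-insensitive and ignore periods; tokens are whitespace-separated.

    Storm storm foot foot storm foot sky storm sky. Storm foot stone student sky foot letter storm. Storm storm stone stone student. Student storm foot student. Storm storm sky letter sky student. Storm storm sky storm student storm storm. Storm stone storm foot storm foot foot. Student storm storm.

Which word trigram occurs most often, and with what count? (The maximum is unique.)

"student storm storm", 4 times

Trigram frequencies (highest first):
  student storm storm: 4
  storm foot foot: 2
  foot storm foot: 2
  storm sky storm: 2
  storm storm storm: 2
  storm storm stone: 2
  … (31 more, each ≤ 2)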